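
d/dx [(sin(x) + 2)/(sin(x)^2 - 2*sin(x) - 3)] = (-4*sin(x) + cos(x)^2)*cos(x)/((sin(x) - 3)^2*(sin(x) + 1)^2)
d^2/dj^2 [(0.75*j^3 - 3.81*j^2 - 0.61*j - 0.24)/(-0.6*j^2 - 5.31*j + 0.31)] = (-4.44089209850063e-16*j^5 - 5.32907051820075e-15*j^4 - 66.41127*j^3 + 12.17781*j^2 + 4.83615*j + 16.363932)/(0.216*j^6 + 5.7348*j^5 + 50.41818*j^4 + 143.795331*j^3 - 26.049393*j^2 + 1.530873*j - 0.029791)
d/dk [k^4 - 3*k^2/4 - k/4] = 4*k^3 - 3*k/2 - 1/4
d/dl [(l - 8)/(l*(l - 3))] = (-l^2 + 16*l - 24)/(l^2*(l^2 - 6*l + 9))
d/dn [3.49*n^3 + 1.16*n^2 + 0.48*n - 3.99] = 10.47*n^2 + 2.32*n + 0.48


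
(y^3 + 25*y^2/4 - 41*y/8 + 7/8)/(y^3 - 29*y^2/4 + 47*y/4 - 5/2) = (2*y^2 + 13*y - 7)/(2*(y^2 - 7*y + 10))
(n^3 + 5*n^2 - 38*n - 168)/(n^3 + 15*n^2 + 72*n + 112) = (n - 6)/(n + 4)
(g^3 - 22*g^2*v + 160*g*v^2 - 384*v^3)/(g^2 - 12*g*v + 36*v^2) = (-g^2 + 16*g*v - 64*v^2)/(-g + 6*v)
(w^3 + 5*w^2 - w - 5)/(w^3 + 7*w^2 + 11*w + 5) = (w - 1)/(w + 1)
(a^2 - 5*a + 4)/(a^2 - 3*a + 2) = (a - 4)/(a - 2)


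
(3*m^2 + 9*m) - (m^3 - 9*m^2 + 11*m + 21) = -m^3 + 12*m^2 - 2*m - 21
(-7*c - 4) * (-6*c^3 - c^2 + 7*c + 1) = 42*c^4 + 31*c^3 - 45*c^2 - 35*c - 4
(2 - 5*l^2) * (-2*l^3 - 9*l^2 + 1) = 10*l^5 + 45*l^4 - 4*l^3 - 23*l^2 + 2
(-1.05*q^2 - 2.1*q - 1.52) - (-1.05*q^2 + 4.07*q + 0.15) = -6.17*q - 1.67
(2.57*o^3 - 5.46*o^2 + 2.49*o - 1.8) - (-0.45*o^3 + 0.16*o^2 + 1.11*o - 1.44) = 3.02*o^3 - 5.62*o^2 + 1.38*o - 0.36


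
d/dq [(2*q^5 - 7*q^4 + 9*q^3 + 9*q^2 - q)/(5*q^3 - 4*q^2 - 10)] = (20*q^7 - 59*q^6 + 56*q^5 - 181*q^4 + 290*q^3 - 274*q^2 - 180*q + 10)/(25*q^6 - 40*q^5 + 16*q^4 - 100*q^3 + 80*q^2 + 100)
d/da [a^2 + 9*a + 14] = 2*a + 9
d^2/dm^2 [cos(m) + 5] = -cos(m)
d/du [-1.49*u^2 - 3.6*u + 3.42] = -2.98*u - 3.6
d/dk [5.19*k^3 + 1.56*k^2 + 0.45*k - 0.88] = 15.57*k^2 + 3.12*k + 0.45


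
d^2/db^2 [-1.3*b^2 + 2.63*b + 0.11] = -2.60000000000000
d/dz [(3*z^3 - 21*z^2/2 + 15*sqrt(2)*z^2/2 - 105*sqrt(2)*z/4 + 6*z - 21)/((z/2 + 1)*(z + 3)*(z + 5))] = 3*(-5*sqrt(2)*z^4 + 27*z^4 + 35*sqrt(2)*z^3 + 116*z^3 - 35*z^2 + 330*sqrt(2)*z^2 - 140*z + 300*sqrt(2)*z - 525*sqrt(2) + 554)/(z^6 + 20*z^5 + 162*z^4 + 680*z^3 + 1561*z^2 + 1860*z + 900)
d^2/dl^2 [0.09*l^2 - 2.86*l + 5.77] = 0.180000000000000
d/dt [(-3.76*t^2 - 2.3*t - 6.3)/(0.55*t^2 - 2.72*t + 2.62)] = (11.4922*t^2 - 12.7724*t - 23.162)/(0.3025*t^4 - 2.992*t^3 + 10.2804*t^2 - 14.2528*t + 6.8644)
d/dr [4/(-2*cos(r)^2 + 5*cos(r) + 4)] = 4*(5 - 4*cos(r))*sin(r)/(5*cos(r) - cos(2*r) + 3)^2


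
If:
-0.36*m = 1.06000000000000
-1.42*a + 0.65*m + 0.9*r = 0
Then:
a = 0.633802816901408*r - 1.34780907668232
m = -2.94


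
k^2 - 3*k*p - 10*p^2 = (k - 5*p)*(k + 2*p)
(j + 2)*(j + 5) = j^2 + 7*j + 10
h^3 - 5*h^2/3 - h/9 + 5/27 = (h - 5/3)*(h - 1/3)*(h + 1/3)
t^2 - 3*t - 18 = (t - 6)*(t + 3)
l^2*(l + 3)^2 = l^4 + 6*l^3 + 9*l^2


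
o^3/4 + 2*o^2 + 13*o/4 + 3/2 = (o/4 + 1/4)*(o + 1)*(o + 6)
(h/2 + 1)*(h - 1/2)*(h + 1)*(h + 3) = h^4/2 + 11*h^3/4 + 4*h^2 + h/4 - 3/2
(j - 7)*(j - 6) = j^2 - 13*j + 42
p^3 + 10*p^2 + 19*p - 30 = (p - 1)*(p + 5)*(p + 6)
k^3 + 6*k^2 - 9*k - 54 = (k - 3)*(k + 3)*(k + 6)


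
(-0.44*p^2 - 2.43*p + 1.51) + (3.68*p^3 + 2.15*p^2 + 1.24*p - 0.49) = 3.68*p^3 + 1.71*p^2 - 1.19*p + 1.02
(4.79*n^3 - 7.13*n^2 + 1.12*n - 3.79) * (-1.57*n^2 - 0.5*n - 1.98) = -7.5203*n^5 + 8.7991*n^4 - 7.6776*n^3 + 19.5077*n^2 - 0.3226*n + 7.5042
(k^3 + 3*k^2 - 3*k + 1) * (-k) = -k^4 - 3*k^3 + 3*k^2 - k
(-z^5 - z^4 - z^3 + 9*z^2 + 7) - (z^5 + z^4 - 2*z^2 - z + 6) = -2*z^5 - 2*z^4 - z^3 + 11*z^2 + z + 1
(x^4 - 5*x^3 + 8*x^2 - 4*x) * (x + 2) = x^5 - 3*x^4 - 2*x^3 + 12*x^2 - 8*x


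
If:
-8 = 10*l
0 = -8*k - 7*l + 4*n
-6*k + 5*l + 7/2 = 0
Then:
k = -1/12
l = -4/5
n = -47/30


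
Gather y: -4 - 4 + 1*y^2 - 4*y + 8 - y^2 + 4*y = 0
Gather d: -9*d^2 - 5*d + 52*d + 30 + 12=-9*d^2 + 47*d + 42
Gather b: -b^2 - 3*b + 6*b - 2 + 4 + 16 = -b^2 + 3*b + 18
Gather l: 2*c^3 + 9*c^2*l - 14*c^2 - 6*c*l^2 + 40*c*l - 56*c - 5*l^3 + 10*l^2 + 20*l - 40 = 2*c^3 - 14*c^2 - 56*c - 5*l^3 + l^2*(10 - 6*c) + l*(9*c^2 + 40*c + 20) - 40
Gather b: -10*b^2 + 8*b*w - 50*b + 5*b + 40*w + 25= -10*b^2 + b*(8*w - 45) + 40*w + 25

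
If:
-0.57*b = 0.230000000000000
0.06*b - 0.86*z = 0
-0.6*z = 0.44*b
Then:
No Solution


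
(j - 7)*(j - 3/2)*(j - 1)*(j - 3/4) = j^4 - 41*j^3/4 + 209*j^2/8 - 99*j/4 + 63/8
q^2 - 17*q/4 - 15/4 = (q - 5)*(q + 3/4)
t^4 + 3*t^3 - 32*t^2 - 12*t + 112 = (t - 4)*(t - 2)*(t + 2)*(t + 7)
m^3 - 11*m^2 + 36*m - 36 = (m - 6)*(m - 3)*(m - 2)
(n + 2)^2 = n^2 + 4*n + 4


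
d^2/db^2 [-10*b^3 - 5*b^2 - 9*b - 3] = -60*b - 10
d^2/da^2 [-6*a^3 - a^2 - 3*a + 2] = -36*a - 2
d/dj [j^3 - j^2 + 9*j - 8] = 3*j^2 - 2*j + 9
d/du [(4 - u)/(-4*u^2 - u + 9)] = (4*u^2 + u - (u - 4)*(8*u + 1) - 9)/(4*u^2 + u - 9)^2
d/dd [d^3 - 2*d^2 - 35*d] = 3*d^2 - 4*d - 35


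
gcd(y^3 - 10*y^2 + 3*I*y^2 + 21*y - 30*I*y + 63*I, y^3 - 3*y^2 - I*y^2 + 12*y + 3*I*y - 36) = y^2 + y*(-3 + 3*I) - 9*I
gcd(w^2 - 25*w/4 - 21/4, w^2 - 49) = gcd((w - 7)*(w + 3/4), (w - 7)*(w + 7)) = w - 7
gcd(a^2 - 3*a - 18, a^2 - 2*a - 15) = a + 3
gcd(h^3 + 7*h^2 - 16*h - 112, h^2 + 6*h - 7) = h + 7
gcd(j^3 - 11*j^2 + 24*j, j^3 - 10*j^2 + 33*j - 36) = j - 3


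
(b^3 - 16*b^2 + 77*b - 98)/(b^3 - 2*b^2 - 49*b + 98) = (b - 7)/(b + 7)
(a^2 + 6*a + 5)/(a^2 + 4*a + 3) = (a + 5)/(a + 3)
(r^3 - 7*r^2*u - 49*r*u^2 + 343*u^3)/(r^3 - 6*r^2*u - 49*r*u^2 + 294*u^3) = (r - 7*u)/(r - 6*u)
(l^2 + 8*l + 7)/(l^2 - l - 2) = (l + 7)/(l - 2)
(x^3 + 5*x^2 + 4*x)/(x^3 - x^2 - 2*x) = (x + 4)/(x - 2)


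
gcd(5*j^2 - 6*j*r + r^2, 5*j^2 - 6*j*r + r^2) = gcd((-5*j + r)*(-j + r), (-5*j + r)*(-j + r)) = 5*j^2 - 6*j*r + r^2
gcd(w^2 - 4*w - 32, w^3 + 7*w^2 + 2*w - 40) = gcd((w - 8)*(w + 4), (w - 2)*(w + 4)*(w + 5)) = w + 4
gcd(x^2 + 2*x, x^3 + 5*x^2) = x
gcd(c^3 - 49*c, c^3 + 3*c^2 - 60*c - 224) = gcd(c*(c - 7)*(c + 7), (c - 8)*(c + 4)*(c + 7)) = c + 7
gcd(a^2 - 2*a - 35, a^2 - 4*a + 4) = 1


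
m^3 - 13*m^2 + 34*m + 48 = (m - 8)*(m - 6)*(m + 1)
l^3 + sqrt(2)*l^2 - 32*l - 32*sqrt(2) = (l - 4*sqrt(2))*(l + sqrt(2))*(l + 4*sqrt(2))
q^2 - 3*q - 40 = (q - 8)*(q + 5)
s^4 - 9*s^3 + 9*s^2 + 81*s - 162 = (s - 6)*(s - 3)^2*(s + 3)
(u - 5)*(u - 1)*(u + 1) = u^3 - 5*u^2 - u + 5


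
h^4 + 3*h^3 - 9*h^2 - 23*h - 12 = (h - 3)*(h + 1)^2*(h + 4)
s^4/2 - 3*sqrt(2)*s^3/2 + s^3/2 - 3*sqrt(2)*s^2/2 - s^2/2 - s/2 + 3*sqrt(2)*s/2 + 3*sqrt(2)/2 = (s/2 + 1/2)*(s - 1)*(s + 1)*(s - 3*sqrt(2))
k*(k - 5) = k^2 - 5*k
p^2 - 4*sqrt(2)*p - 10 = (p - 5*sqrt(2))*(p + sqrt(2))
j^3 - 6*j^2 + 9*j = j*(j - 3)^2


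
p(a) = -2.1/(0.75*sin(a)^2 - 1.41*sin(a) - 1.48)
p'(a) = -2.1*(-1.5*sin(a)*cos(a) + 1.41*cos(a))/(0.75*sin(a)^2 - 1.41*sin(a) - 1.48)^2 = (3.15*sin(a) - 2.961)*cos(a)/(-0.75*sin(a)^2 + 1.41*sin(a) + 1.48)^2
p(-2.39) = 12.53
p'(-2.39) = 132.98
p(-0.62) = 5.15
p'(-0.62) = -23.48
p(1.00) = 0.98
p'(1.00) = -0.04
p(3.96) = 41.27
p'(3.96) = 1388.78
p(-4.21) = 0.98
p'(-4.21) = 0.02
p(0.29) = 1.15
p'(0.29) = -0.59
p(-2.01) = -5.11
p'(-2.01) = 14.66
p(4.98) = -3.64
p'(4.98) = -4.76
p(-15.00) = 8.54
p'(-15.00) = 62.92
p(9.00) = 1.09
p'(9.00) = 0.41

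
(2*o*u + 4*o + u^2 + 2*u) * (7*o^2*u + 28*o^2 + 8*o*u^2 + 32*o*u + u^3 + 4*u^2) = 14*o^3*u^2 + 84*o^3*u + 112*o^3 + 23*o^2*u^3 + 138*o^2*u^2 + 184*o^2*u + 10*o*u^4 + 60*o*u^3 + 80*o*u^2 + u^5 + 6*u^4 + 8*u^3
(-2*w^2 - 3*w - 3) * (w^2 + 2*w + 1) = -2*w^4 - 7*w^3 - 11*w^2 - 9*w - 3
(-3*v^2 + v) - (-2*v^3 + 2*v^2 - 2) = 2*v^3 - 5*v^2 + v + 2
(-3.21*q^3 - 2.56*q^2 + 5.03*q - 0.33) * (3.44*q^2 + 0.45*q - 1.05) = -11.0424*q^5 - 10.2509*q^4 + 19.5217*q^3 + 3.8163*q^2 - 5.43*q + 0.3465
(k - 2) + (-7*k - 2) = -6*k - 4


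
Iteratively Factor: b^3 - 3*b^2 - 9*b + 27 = (b + 3)*(b^2 - 6*b + 9) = (b - 3)*(b + 3)*(b - 3)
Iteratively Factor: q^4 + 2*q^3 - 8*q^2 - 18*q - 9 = (q + 1)*(q^3 + q^2 - 9*q - 9) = (q + 1)^2*(q^2 - 9) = (q + 1)^2*(q + 3)*(q - 3)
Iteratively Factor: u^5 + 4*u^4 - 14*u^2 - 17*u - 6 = (u + 3)*(u^4 + u^3 - 3*u^2 - 5*u - 2) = (u + 1)*(u + 3)*(u^3 - 3*u - 2) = (u + 1)^2*(u + 3)*(u^2 - u - 2) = (u - 2)*(u + 1)^2*(u + 3)*(u + 1)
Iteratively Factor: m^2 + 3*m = (m)*(m + 3)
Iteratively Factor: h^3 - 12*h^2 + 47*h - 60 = (h - 3)*(h^2 - 9*h + 20) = (h - 5)*(h - 3)*(h - 4)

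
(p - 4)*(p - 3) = p^2 - 7*p + 12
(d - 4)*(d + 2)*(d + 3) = d^3 + d^2 - 14*d - 24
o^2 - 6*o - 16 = (o - 8)*(o + 2)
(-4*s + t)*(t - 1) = -4*s*t + 4*s + t^2 - t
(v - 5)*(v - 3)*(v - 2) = v^3 - 10*v^2 + 31*v - 30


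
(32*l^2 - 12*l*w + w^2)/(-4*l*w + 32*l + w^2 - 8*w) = (-8*l + w)/(w - 8)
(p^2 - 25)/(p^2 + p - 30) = (p + 5)/(p + 6)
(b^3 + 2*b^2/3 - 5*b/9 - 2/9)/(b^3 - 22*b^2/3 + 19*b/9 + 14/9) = (b + 1)/(b - 7)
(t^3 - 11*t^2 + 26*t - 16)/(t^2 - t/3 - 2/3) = 3*(t^2 - 10*t + 16)/(3*t + 2)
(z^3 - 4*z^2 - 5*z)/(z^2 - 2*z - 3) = z*(z - 5)/(z - 3)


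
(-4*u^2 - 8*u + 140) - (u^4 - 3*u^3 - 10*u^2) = -u^4 + 3*u^3 + 6*u^2 - 8*u + 140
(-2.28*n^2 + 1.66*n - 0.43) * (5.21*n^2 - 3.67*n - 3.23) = -11.8788*n^4 + 17.0162*n^3 - 0.968100000000001*n^2 - 3.7837*n + 1.3889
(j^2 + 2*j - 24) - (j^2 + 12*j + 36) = -10*j - 60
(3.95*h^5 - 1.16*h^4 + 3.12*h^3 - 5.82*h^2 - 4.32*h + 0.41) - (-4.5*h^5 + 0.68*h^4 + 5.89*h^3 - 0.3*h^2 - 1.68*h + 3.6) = 8.45*h^5 - 1.84*h^4 - 2.77*h^3 - 5.52*h^2 - 2.64*h - 3.19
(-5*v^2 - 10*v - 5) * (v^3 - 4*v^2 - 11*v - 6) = -5*v^5 + 10*v^4 + 90*v^3 + 160*v^2 + 115*v + 30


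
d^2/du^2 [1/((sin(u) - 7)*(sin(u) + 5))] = (-4*sin(u)^4 + 6*sin(u)^3 - 138*sin(u)^2 + 58*sin(u) + 78)/((sin(u) - 7)^3*(sin(u) + 5)^3)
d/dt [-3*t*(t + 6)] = -6*t - 18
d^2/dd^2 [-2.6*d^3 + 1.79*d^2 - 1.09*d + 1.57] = 3.58 - 15.6*d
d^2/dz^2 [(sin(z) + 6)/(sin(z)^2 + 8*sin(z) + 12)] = (2*sin(z) + cos(z)^2 + 1)/(sin(z) + 2)^3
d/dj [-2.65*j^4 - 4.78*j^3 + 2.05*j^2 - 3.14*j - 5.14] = -10.6*j^3 - 14.34*j^2 + 4.1*j - 3.14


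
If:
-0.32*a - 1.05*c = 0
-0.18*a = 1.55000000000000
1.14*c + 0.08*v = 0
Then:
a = -8.61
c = 2.62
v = -37.40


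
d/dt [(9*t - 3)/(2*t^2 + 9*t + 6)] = 3*(-6*t^2 + 4*t + 27)/(4*t^4 + 36*t^3 + 105*t^2 + 108*t + 36)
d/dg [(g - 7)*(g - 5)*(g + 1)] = 3*g^2 - 22*g + 23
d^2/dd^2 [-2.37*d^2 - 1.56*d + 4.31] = -4.74000000000000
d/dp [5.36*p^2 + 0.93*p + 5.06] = 10.72*p + 0.93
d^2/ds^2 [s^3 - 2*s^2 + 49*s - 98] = 6*s - 4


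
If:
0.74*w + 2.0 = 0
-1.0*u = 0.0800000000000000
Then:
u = -0.08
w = -2.70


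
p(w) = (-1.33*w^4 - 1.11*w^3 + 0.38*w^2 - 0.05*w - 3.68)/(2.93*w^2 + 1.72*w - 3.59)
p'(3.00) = -2.72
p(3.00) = -4.94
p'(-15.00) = 13.50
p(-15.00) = -100.82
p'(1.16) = 6.29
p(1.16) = -3.14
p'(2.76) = -2.46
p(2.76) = -4.32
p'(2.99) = -2.71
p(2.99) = -4.92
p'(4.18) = -3.87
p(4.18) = -8.84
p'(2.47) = -2.13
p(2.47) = -3.65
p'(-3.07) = 2.43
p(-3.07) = -4.59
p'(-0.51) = -0.16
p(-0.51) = 0.94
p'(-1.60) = -28.40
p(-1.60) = -5.87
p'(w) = (-5.86*w - 1.72)*(-1.33*w^4 - 1.11*w^3 + 0.38*w^2 - 0.05*w - 3.68)/(2.93*w^2 + 1.72*w - 3.59)^2 + (-5.32*w^3 - 3.33*w^2 + 0.76*w - 0.05)/(2.93*w^2 + 1.72*w - 3.59)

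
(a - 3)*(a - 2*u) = a^2 - 2*a*u - 3*a + 6*u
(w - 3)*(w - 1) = w^2 - 4*w + 3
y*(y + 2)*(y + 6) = y^3 + 8*y^2 + 12*y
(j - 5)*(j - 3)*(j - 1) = j^3 - 9*j^2 + 23*j - 15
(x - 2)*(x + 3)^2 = x^3 + 4*x^2 - 3*x - 18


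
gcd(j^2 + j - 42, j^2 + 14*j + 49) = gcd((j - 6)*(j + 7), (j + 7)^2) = j + 7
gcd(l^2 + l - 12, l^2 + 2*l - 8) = l + 4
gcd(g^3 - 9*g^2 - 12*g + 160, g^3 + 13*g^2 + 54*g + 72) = g + 4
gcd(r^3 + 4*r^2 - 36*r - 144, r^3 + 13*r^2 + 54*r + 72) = r^2 + 10*r + 24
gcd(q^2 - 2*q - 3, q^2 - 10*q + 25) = 1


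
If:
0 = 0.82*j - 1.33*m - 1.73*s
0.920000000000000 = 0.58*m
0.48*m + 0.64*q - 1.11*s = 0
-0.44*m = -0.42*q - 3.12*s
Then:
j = 3.23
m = 1.59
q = -0.65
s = 0.31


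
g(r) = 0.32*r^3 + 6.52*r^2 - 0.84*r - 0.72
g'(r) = 0.96*r^2 + 13.04*r - 0.84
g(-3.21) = 58.57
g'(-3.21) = -32.81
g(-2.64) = 41.05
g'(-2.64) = -28.57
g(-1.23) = 9.58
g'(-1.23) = -15.43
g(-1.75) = 19.00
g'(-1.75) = -20.72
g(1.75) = 19.49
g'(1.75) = 24.92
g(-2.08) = 26.36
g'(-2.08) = -23.81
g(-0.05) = -0.66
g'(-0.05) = -1.49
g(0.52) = 0.65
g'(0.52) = 6.20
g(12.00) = 1481.04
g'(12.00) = 293.88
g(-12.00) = 395.28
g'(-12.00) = -19.08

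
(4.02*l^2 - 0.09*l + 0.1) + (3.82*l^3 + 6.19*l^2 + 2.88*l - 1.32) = 3.82*l^3 + 10.21*l^2 + 2.79*l - 1.22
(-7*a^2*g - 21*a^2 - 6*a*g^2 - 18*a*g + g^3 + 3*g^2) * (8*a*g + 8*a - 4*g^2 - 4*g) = -56*a^3*g^2 - 224*a^3*g - 168*a^3 - 20*a^2*g^3 - 80*a^2*g^2 - 60*a^2*g + 32*a*g^4 + 128*a*g^3 + 96*a*g^2 - 4*g^5 - 16*g^4 - 12*g^3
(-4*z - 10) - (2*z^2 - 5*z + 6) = -2*z^2 + z - 16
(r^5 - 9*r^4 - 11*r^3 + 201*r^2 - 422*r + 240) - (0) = r^5 - 9*r^4 - 11*r^3 + 201*r^2 - 422*r + 240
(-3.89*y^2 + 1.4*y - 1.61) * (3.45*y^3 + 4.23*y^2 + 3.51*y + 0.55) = -13.4205*y^5 - 11.6247*y^4 - 13.2864*y^3 - 4.0358*y^2 - 4.8811*y - 0.8855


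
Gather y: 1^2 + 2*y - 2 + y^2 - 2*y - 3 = y^2 - 4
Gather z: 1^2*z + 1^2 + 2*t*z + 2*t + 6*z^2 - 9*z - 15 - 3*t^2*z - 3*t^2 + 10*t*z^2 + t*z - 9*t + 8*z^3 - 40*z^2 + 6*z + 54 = -3*t^2 - 7*t + 8*z^3 + z^2*(10*t - 34) + z*(-3*t^2 + 3*t - 2) + 40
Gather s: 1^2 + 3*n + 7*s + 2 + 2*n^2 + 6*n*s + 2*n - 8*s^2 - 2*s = 2*n^2 + 5*n - 8*s^2 + s*(6*n + 5) + 3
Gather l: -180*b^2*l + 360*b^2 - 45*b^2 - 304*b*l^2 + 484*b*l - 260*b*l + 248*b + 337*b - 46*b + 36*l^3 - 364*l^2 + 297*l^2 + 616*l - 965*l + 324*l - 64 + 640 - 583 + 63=315*b^2 + 539*b + 36*l^3 + l^2*(-304*b - 67) + l*(-180*b^2 + 224*b - 25) + 56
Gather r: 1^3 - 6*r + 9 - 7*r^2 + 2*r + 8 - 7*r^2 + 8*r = -14*r^2 + 4*r + 18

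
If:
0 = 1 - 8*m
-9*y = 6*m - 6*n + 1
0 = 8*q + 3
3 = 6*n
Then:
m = 1/8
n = 1/2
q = -3/8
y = 5/36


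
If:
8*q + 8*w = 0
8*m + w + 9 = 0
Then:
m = -w/8 - 9/8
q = -w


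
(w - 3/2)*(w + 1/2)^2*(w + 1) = w^4 + w^3/2 - 7*w^2/4 - 13*w/8 - 3/8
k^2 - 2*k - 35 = (k - 7)*(k + 5)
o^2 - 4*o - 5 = (o - 5)*(o + 1)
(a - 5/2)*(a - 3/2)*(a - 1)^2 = a^4 - 6*a^3 + 51*a^2/4 - 23*a/2 + 15/4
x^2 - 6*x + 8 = (x - 4)*(x - 2)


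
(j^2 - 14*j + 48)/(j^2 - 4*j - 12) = (j - 8)/(j + 2)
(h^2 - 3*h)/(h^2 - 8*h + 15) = h/(h - 5)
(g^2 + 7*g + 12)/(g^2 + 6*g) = (g^2 + 7*g + 12)/(g*(g + 6))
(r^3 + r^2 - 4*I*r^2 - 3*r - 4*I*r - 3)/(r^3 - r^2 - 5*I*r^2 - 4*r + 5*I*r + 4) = (r^2 + r*(1 - 3*I) - 3*I)/(r^2 - r*(1 + 4*I) + 4*I)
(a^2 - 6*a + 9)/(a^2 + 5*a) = (a^2 - 6*a + 9)/(a*(a + 5))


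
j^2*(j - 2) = j^3 - 2*j^2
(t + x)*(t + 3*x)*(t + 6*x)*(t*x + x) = t^4*x + 10*t^3*x^2 + t^3*x + 27*t^2*x^3 + 10*t^2*x^2 + 18*t*x^4 + 27*t*x^3 + 18*x^4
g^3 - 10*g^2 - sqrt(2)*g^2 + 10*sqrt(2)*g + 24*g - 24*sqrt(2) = (g - 6)*(g - 4)*(g - sqrt(2))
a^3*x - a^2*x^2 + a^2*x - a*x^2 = a*(a - x)*(a*x + x)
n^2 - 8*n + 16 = (n - 4)^2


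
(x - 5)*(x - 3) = x^2 - 8*x + 15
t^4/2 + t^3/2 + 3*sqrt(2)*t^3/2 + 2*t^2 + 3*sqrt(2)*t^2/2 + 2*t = t*(t/2 + 1/2)*(t + sqrt(2))*(t + 2*sqrt(2))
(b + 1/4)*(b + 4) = b^2 + 17*b/4 + 1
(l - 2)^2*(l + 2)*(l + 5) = l^4 + 3*l^3 - 14*l^2 - 12*l + 40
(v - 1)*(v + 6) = v^2 + 5*v - 6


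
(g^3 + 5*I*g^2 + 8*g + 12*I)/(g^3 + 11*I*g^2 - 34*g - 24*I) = (g - 2*I)/(g + 4*I)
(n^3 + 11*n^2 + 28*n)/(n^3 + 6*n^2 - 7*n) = (n + 4)/(n - 1)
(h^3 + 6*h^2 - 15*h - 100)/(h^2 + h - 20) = h + 5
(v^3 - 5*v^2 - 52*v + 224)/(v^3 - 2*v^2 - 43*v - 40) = (v^2 + 3*v - 28)/(v^2 + 6*v + 5)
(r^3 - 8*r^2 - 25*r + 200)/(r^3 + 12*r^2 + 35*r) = (r^2 - 13*r + 40)/(r*(r + 7))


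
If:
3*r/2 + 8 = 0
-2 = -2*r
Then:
No Solution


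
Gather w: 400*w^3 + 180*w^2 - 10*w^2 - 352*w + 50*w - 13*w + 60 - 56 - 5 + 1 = 400*w^3 + 170*w^2 - 315*w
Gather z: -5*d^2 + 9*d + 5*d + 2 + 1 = -5*d^2 + 14*d + 3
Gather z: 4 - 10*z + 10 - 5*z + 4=18 - 15*z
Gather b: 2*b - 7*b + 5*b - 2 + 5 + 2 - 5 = 0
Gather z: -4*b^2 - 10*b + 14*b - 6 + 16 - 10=-4*b^2 + 4*b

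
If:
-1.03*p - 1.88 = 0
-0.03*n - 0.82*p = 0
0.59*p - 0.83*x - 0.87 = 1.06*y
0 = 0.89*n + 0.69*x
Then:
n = 49.89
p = -1.83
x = -64.35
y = 48.55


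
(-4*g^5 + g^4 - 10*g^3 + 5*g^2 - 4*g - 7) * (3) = -12*g^5 + 3*g^4 - 30*g^3 + 15*g^2 - 12*g - 21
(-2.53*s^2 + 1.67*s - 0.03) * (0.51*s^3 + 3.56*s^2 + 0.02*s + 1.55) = -1.2903*s^5 - 8.1551*s^4 + 5.8793*s^3 - 3.9949*s^2 + 2.5879*s - 0.0465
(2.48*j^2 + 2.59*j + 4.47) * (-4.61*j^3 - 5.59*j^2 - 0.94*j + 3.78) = -11.4328*j^5 - 25.8031*j^4 - 37.416*j^3 - 18.0475*j^2 + 5.5884*j + 16.8966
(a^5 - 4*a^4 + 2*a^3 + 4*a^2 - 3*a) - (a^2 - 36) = a^5 - 4*a^4 + 2*a^3 + 3*a^2 - 3*a + 36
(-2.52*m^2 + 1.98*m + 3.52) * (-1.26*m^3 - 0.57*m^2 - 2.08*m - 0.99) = 3.1752*m^5 - 1.0584*m^4 - 0.3222*m^3 - 3.63*m^2 - 9.2818*m - 3.4848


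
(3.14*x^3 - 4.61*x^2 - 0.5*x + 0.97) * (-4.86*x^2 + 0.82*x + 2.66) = -15.2604*x^5 + 24.9794*x^4 + 7.0022*x^3 - 17.3868*x^2 - 0.5346*x + 2.5802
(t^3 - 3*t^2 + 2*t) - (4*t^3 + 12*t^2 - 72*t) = -3*t^3 - 15*t^2 + 74*t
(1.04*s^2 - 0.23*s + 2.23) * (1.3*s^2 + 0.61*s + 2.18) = 1.352*s^4 + 0.3354*s^3 + 5.0259*s^2 + 0.8589*s + 4.8614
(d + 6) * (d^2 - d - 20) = d^3 + 5*d^2 - 26*d - 120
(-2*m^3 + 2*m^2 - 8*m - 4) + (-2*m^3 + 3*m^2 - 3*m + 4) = -4*m^3 + 5*m^2 - 11*m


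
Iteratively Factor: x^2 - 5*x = (x)*(x - 5)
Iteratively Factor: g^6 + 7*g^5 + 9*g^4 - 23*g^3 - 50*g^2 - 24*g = (g + 4)*(g^5 + 3*g^4 - 3*g^3 - 11*g^2 - 6*g) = (g + 1)*(g + 4)*(g^4 + 2*g^3 - 5*g^2 - 6*g) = g*(g + 1)*(g + 4)*(g^3 + 2*g^2 - 5*g - 6) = g*(g - 2)*(g + 1)*(g + 4)*(g^2 + 4*g + 3) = g*(g - 2)*(g + 1)*(g + 3)*(g + 4)*(g + 1)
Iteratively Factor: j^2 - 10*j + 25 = (j - 5)*(j - 5)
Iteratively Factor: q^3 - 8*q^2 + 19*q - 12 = (q - 4)*(q^2 - 4*q + 3) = (q - 4)*(q - 3)*(q - 1)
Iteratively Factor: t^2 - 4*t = (t - 4)*(t)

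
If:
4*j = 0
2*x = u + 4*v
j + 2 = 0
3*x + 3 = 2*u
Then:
No Solution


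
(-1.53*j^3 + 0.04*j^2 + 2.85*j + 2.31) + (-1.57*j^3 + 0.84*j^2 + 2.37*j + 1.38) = -3.1*j^3 + 0.88*j^2 + 5.22*j + 3.69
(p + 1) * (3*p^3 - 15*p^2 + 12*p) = 3*p^4 - 12*p^3 - 3*p^2 + 12*p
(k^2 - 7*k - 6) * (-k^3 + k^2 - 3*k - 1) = -k^5 + 8*k^4 - 4*k^3 + 14*k^2 + 25*k + 6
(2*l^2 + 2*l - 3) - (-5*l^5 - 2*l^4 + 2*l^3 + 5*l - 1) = 5*l^5 + 2*l^4 - 2*l^3 + 2*l^2 - 3*l - 2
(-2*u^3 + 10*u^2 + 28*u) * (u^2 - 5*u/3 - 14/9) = -2*u^5 + 40*u^4/3 + 130*u^3/9 - 560*u^2/9 - 392*u/9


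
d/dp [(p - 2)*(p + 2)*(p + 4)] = 3*p^2 + 8*p - 4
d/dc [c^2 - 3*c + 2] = 2*c - 3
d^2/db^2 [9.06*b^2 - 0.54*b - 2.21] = 18.1200000000000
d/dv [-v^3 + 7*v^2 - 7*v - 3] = -3*v^2 + 14*v - 7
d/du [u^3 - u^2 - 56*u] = 3*u^2 - 2*u - 56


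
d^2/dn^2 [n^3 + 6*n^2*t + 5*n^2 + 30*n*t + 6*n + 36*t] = 6*n + 12*t + 10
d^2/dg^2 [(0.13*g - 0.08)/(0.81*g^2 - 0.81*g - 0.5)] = ((0.3402 - 0.6318*g)*(-0.81*g^2 + 0.81*g + 0.5) - (0.13*g - 0.08)*(1.62*g - 0.81)*(3.24*g - 1.62))/(-0.81*g^2 + 0.81*g + 0.5)^3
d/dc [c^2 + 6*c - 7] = 2*c + 6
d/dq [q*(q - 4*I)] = 2*q - 4*I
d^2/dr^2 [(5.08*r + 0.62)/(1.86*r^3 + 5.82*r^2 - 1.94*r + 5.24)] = (105.448608*r^5 + 355.69152*r^4 + 488.190912*r^3 - 481.558464*r^2 - 1007.800848*r + 70.133328)/(6.434856*r^9 + 60.404616*r^8 + 168.87312*r^7 + 125.516952*r^6 + 164.207808*r^5 + 484.738488*r^4 - 209.070728*r^3 + 538.573488*r^2 - 159.803232*r + 143.877824)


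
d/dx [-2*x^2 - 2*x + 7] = -4*x - 2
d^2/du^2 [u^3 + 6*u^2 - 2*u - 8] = 6*u + 12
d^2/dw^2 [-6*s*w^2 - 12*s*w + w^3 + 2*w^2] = -12*s + 6*w + 4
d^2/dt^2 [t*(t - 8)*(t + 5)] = 6*t - 6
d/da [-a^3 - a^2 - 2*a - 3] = -3*a^2 - 2*a - 2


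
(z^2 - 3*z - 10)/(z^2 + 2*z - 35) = (z + 2)/(z + 7)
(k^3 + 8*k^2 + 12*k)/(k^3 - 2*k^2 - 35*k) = (k^2 + 8*k + 12)/(k^2 - 2*k - 35)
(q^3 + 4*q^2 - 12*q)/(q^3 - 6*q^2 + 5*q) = (q^2 + 4*q - 12)/(q^2 - 6*q + 5)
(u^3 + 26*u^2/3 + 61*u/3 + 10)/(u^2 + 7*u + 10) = (u^2 + 11*u/3 + 2)/(u + 2)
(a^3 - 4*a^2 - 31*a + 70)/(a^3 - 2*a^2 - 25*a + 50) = (a - 7)/(a - 5)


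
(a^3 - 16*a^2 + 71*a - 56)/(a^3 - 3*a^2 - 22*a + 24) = (a^2 - 15*a + 56)/(a^2 - 2*a - 24)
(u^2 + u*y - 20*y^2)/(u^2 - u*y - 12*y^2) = (u + 5*y)/(u + 3*y)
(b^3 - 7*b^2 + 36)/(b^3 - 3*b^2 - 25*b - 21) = (-b^3 + 7*b^2 - 36)/(-b^3 + 3*b^2 + 25*b + 21)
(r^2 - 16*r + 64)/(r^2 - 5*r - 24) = (r - 8)/(r + 3)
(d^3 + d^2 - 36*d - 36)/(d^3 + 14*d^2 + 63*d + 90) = (d^2 - 5*d - 6)/(d^2 + 8*d + 15)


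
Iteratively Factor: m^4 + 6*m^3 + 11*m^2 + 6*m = (m + 1)*(m^3 + 5*m^2 + 6*m) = (m + 1)*(m + 2)*(m^2 + 3*m) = m*(m + 1)*(m + 2)*(m + 3)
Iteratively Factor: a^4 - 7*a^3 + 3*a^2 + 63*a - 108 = (a - 3)*(a^3 - 4*a^2 - 9*a + 36) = (a - 3)^2*(a^2 - a - 12) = (a - 4)*(a - 3)^2*(a + 3)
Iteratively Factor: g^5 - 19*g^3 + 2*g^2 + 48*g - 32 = (g + 4)*(g^4 - 4*g^3 - 3*g^2 + 14*g - 8) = (g + 2)*(g + 4)*(g^3 - 6*g^2 + 9*g - 4) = (g - 1)*(g + 2)*(g + 4)*(g^2 - 5*g + 4) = (g - 4)*(g - 1)*(g + 2)*(g + 4)*(g - 1)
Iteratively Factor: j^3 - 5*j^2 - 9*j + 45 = (j - 3)*(j^2 - 2*j - 15) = (j - 5)*(j - 3)*(j + 3)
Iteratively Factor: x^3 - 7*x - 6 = (x - 3)*(x^2 + 3*x + 2) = (x - 3)*(x + 2)*(x + 1)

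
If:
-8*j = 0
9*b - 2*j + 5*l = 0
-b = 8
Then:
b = -8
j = 0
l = 72/5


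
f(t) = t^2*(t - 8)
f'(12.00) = 240.00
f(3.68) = -58.50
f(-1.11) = -11.22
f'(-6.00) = 204.00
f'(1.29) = -15.65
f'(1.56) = -17.66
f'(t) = t^2 + 2*t*(t - 8) = t*(3*t - 16)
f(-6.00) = -504.00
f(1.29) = -11.17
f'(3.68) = -18.25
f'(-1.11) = 21.46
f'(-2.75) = 66.69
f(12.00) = 576.00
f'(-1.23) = 24.22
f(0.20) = -0.31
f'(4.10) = -15.17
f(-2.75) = -81.30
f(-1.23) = -13.96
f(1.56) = -15.67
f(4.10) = -65.56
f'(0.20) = -3.08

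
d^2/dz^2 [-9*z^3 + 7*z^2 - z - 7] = 14 - 54*z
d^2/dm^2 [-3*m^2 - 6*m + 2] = -6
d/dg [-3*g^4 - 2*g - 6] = -12*g^3 - 2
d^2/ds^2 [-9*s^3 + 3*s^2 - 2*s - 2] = 6 - 54*s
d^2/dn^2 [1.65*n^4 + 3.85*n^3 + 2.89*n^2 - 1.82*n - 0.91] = 19.8*n^2 + 23.1*n + 5.78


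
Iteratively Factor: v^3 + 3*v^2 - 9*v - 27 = (v + 3)*(v^2 - 9) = (v - 3)*(v + 3)*(v + 3)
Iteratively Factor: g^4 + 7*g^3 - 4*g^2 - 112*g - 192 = (g + 4)*(g^3 + 3*g^2 - 16*g - 48) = (g - 4)*(g + 4)*(g^2 + 7*g + 12) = (g - 4)*(g + 4)^2*(g + 3)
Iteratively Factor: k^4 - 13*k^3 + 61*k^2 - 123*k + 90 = (k - 3)*(k^3 - 10*k^2 + 31*k - 30) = (k - 3)*(k - 2)*(k^2 - 8*k + 15) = (k - 3)^2*(k - 2)*(k - 5)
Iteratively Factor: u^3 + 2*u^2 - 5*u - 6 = (u + 3)*(u^2 - u - 2) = (u + 1)*(u + 3)*(u - 2)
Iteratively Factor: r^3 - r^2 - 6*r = (r + 2)*(r^2 - 3*r) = r*(r + 2)*(r - 3)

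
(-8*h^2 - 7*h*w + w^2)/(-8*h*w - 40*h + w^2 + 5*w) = (h + w)/(w + 5)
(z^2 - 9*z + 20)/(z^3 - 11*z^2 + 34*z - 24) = (z - 5)/(z^2 - 7*z + 6)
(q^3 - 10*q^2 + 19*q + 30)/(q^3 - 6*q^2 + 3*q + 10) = (q - 6)/(q - 2)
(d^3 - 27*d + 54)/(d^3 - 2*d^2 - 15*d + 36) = (d + 6)/(d + 4)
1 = 1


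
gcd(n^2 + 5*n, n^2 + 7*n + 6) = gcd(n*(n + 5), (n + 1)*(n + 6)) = 1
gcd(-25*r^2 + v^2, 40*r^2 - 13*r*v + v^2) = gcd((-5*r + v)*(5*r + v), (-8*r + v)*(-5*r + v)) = 5*r - v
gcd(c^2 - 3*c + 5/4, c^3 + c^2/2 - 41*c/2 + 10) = c - 1/2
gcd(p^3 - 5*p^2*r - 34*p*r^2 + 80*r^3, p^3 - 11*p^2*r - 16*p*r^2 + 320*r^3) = p^2 - 3*p*r - 40*r^2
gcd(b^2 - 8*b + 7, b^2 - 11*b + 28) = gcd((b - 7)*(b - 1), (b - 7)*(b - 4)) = b - 7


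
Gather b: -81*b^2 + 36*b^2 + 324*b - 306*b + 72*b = -45*b^2 + 90*b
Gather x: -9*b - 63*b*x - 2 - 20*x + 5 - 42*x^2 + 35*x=-9*b - 42*x^2 + x*(15 - 63*b) + 3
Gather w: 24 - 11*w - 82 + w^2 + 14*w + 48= w^2 + 3*w - 10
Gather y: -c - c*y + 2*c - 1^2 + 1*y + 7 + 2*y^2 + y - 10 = c + 2*y^2 + y*(2 - c) - 4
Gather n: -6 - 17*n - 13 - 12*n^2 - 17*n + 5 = -12*n^2 - 34*n - 14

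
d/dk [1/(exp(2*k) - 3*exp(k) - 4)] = (3 - 2*exp(k))*exp(k)/(-exp(2*k) + 3*exp(k) + 4)^2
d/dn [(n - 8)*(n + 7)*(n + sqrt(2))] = 3*n^2 - 2*n + 2*sqrt(2)*n - 56 - sqrt(2)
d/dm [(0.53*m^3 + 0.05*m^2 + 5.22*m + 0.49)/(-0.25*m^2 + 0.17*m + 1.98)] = (-0.1325*m^4 + 0.1802*m^3 + 4.4617*m^2 + 0.443*m + 10.2523)/(0.0625*m^4 - 0.085*m^3 - 0.9611*m^2 + 0.6732*m + 3.9204)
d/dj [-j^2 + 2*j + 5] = 2 - 2*j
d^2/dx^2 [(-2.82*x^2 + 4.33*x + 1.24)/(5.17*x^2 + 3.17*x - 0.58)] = (323.90567*x^3 + 148.126704*x^2 + 199.837044*x + 46.38278)/(138.188413*x^6 + 254.191839*x^5 + 109.350153*x^4 - 25.178359*x^3 - 12.267522*x^2 + 3.199164*x - 0.195112)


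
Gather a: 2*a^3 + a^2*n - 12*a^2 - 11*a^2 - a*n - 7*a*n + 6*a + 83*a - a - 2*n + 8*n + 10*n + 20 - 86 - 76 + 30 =2*a^3 + a^2*(n - 23) + a*(88 - 8*n) + 16*n - 112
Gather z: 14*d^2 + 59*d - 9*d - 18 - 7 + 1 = 14*d^2 + 50*d - 24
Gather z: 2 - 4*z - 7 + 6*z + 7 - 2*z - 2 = 0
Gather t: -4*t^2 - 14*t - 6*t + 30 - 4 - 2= -4*t^2 - 20*t + 24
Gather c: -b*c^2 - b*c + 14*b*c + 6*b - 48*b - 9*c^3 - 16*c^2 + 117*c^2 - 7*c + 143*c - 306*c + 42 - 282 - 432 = -42*b - 9*c^3 + c^2*(101 - b) + c*(13*b - 170) - 672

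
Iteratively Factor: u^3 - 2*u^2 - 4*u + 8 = (u - 2)*(u^2 - 4) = (u - 2)^2*(u + 2)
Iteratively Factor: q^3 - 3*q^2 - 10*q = (q)*(q^2 - 3*q - 10) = q*(q + 2)*(q - 5)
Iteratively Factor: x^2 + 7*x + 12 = (x + 4)*(x + 3)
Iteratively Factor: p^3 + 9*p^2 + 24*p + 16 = (p + 4)*(p^2 + 5*p + 4) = (p + 1)*(p + 4)*(p + 4)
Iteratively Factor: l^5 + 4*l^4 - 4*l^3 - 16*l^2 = (l + 2)*(l^4 + 2*l^3 - 8*l^2) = l*(l + 2)*(l^3 + 2*l^2 - 8*l) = l*(l - 2)*(l + 2)*(l^2 + 4*l) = l^2*(l - 2)*(l + 2)*(l + 4)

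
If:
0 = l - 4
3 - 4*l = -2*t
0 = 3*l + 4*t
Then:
No Solution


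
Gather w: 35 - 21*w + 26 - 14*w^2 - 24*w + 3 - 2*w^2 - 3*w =-16*w^2 - 48*w + 64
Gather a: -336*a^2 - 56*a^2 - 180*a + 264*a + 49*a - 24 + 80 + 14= -392*a^2 + 133*a + 70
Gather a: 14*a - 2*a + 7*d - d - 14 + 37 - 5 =12*a + 6*d + 18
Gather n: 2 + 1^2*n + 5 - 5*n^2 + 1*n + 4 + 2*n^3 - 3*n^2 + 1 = 2*n^3 - 8*n^2 + 2*n + 12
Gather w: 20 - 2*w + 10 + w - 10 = 20 - w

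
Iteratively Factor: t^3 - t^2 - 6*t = (t - 3)*(t^2 + 2*t) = (t - 3)*(t + 2)*(t)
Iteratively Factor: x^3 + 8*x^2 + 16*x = (x + 4)*(x^2 + 4*x) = (x + 4)^2*(x)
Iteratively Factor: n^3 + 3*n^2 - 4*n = (n - 1)*(n^2 + 4*n) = n*(n - 1)*(n + 4)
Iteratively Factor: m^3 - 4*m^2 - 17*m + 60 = (m - 5)*(m^2 + m - 12) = (m - 5)*(m - 3)*(m + 4)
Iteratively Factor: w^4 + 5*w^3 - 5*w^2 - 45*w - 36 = (w + 3)*(w^3 + 2*w^2 - 11*w - 12) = (w + 3)*(w + 4)*(w^2 - 2*w - 3) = (w - 3)*(w + 3)*(w + 4)*(w + 1)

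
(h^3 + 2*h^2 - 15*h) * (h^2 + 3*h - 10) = h^5 + 5*h^4 - 19*h^3 - 65*h^2 + 150*h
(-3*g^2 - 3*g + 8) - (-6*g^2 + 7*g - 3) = 3*g^2 - 10*g + 11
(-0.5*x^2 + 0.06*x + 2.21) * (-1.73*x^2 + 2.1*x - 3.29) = 0.865*x^4 - 1.1538*x^3 - 2.0523*x^2 + 4.4436*x - 7.2709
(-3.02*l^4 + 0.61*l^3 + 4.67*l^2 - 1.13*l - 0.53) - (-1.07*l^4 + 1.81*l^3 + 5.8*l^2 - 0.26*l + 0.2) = -1.95*l^4 - 1.2*l^3 - 1.13*l^2 - 0.87*l - 0.73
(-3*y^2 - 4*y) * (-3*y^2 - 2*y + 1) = 9*y^4 + 18*y^3 + 5*y^2 - 4*y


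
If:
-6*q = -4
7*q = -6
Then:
No Solution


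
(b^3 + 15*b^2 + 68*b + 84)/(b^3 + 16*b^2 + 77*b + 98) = (b + 6)/(b + 7)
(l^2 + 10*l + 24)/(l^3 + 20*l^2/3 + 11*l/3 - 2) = 3*(l + 4)/(3*l^2 + 2*l - 1)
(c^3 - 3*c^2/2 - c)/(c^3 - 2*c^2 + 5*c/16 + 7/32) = 16*c*(2*c^2 - 3*c - 2)/(32*c^3 - 64*c^2 + 10*c + 7)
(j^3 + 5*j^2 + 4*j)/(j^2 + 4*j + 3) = j*(j + 4)/(j + 3)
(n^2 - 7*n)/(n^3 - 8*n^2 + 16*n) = (n - 7)/(n^2 - 8*n + 16)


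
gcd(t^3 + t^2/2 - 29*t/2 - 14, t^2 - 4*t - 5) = t + 1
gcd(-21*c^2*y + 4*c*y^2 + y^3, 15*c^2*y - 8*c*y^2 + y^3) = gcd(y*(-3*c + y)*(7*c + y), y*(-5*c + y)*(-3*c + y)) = -3*c*y + y^2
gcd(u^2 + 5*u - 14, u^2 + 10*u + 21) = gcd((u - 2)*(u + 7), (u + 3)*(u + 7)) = u + 7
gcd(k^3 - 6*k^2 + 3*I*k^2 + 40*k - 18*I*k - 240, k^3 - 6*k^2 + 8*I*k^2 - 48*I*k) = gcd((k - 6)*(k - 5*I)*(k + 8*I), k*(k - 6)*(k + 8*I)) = k^2 + k*(-6 + 8*I) - 48*I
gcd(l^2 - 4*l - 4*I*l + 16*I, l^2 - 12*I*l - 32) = l - 4*I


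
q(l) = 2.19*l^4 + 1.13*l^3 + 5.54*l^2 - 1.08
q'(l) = 8.76*l^3 + 3.39*l^2 + 11.08*l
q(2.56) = 148.24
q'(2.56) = 197.55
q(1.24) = 14.77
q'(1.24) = 35.65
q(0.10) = -1.02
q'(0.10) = 1.15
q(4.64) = 1246.19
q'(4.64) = 999.50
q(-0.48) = 0.19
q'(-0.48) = -5.51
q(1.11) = 10.62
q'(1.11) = 28.46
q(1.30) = 17.02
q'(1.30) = 39.38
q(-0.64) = 1.26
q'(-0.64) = -8.00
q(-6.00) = 2792.52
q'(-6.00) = -1836.60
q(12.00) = 48161.16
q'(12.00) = 15758.40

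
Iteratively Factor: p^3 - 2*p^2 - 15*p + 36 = (p + 4)*(p^2 - 6*p + 9) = (p - 3)*(p + 4)*(p - 3)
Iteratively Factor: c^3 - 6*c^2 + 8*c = (c)*(c^2 - 6*c + 8) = c*(c - 4)*(c - 2)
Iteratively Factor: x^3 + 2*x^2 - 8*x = (x)*(x^2 + 2*x - 8) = x*(x - 2)*(x + 4)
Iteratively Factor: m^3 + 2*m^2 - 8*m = (m)*(m^2 + 2*m - 8) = m*(m + 4)*(m - 2)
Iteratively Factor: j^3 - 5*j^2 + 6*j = (j - 2)*(j^2 - 3*j) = j*(j - 2)*(j - 3)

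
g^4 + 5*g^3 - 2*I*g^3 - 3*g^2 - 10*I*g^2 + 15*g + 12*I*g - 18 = (g - 1)*(g + 6)*(g - 3*I)*(g + I)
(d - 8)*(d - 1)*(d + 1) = d^3 - 8*d^2 - d + 8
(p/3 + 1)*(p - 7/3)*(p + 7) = p^3/3 + 23*p^2/9 - 7*p/9 - 49/3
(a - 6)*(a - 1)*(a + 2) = a^3 - 5*a^2 - 8*a + 12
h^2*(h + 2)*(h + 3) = h^4 + 5*h^3 + 6*h^2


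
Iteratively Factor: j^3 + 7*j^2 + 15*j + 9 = (j + 1)*(j^2 + 6*j + 9) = (j + 1)*(j + 3)*(j + 3)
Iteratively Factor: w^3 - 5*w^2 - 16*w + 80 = (w - 5)*(w^2 - 16) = (w - 5)*(w + 4)*(w - 4)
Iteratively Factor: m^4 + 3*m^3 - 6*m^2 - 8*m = (m)*(m^3 + 3*m^2 - 6*m - 8) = m*(m + 1)*(m^2 + 2*m - 8) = m*(m - 2)*(m + 1)*(m + 4)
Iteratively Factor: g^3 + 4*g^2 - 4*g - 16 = (g + 2)*(g^2 + 2*g - 8) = (g - 2)*(g + 2)*(g + 4)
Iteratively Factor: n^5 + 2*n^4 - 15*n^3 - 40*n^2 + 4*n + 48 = (n - 1)*(n^4 + 3*n^3 - 12*n^2 - 52*n - 48) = (n - 1)*(n + 2)*(n^3 + n^2 - 14*n - 24) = (n - 1)*(n + 2)*(n + 3)*(n^2 - 2*n - 8) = (n - 1)*(n + 2)^2*(n + 3)*(n - 4)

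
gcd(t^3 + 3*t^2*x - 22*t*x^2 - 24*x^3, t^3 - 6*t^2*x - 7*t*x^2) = t + x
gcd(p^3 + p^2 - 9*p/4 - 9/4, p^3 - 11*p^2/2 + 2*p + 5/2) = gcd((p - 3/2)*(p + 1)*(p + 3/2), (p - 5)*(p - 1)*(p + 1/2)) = 1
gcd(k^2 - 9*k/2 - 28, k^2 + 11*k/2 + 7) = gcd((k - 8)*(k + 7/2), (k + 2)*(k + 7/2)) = k + 7/2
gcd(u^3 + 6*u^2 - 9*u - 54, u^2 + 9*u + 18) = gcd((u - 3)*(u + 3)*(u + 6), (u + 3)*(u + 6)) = u^2 + 9*u + 18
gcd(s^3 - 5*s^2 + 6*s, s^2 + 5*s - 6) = 1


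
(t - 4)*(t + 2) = t^2 - 2*t - 8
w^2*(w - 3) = w^3 - 3*w^2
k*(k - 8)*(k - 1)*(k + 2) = k^4 - 7*k^3 - 10*k^2 + 16*k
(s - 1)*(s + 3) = s^2 + 2*s - 3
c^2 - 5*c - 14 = (c - 7)*(c + 2)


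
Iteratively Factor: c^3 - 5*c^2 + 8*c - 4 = (c - 2)*(c^2 - 3*c + 2) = (c - 2)^2*(c - 1)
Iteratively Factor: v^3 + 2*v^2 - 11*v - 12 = (v + 1)*(v^2 + v - 12) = (v - 3)*(v + 1)*(v + 4)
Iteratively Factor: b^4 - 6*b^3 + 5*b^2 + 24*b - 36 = (b - 3)*(b^3 - 3*b^2 - 4*b + 12) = (b - 3)*(b - 2)*(b^2 - b - 6) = (b - 3)^2*(b - 2)*(b + 2)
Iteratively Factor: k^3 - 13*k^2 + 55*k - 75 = (k - 5)*(k^2 - 8*k + 15) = (k - 5)*(k - 3)*(k - 5)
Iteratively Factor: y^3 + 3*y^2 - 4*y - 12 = (y + 2)*(y^2 + y - 6) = (y - 2)*(y + 2)*(y + 3)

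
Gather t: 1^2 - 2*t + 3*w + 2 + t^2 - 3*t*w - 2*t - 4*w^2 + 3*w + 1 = t^2 + t*(-3*w - 4) - 4*w^2 + 6*w + 4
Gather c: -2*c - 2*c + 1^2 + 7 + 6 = 14 - 4*c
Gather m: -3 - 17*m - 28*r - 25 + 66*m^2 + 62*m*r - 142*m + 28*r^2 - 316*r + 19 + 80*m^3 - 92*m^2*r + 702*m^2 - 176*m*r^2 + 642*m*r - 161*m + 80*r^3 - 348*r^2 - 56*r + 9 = 80*m^3 + m^2*(768 - 92*r) + m*(-176*r^2 + 704*r - 320) + 80*r^3 - 320*r^2 - 400*r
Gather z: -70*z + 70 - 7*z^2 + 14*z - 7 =-7*z^2 - 56*z + 63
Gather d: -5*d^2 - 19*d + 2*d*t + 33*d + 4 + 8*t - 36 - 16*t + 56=-5*d^2 + d*(2*t + 14) - 8*t + 24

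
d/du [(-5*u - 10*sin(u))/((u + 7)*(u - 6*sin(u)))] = 5*(-8*u^2*cos(u) + u^2 + 4*u*sin(u) - 56*u*cos(u) - 12*sin(u)^2 + 56*sin(u))/((u + 7)^2*(u - 6*sin(u))^2)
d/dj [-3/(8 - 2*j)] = -3/(2*(j - 4)^2)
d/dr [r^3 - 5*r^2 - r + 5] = 3*r^2 - 10*r - 1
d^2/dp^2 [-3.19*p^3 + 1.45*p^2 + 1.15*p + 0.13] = 2.9 - 19.14*p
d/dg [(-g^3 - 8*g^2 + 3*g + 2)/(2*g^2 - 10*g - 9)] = (-2*g^4 + 20*g^3 + 101*g^2 + 136*g - 7)/(4*g^4 - 40*g^3 + 64*g^2 + 180*g + 81)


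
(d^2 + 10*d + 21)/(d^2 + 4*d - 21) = (d + 3)/(d - 3)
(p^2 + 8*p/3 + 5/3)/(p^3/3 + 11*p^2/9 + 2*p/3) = 3*(3*p^2 + 8*p + 5)/(p*(3*p^2 + 11*p + 6))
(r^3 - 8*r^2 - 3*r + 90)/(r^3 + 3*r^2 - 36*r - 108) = (r - 5)/(r + 6)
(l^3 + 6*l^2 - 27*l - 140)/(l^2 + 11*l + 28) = l - 5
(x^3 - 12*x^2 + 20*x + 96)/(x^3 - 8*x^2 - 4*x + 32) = (x - 6)/(x - 2)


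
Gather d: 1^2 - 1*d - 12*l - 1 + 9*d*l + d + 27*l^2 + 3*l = 9*d*l + 27*l^2 - 9*l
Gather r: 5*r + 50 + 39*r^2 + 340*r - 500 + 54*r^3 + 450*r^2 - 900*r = 54*r^3 + 489*r^2 - 555*r - 450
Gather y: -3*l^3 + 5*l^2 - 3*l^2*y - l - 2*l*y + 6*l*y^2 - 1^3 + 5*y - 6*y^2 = -3*l^3 + 5*l^2 - l + y^2*(6*l - 6) + y*(-3*l^2 - 2*l + 5) - 1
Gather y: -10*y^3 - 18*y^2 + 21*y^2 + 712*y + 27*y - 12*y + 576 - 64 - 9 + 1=-10*y^3 + 3*y^2 + 727*y + 504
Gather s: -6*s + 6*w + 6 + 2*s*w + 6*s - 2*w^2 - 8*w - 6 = 2*s*w - 2*w^2 - 2*w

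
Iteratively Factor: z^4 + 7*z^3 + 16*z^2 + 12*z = (z + 3)*(z^3 + 4*z^2 + 4*z) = (z + 2)*(z + 3)*(z^2 + 2*z) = z*(z + 2)*(z + 3)*(z + 2)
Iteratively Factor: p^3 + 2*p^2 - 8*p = (p)*(p^2 + 2*p - 8) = p*(p + 4)*(p - 2)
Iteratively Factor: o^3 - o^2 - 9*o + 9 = (o + 3)*(o^2 - 4*o + 3) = (o - 3)*(o + 3)*(o - 1)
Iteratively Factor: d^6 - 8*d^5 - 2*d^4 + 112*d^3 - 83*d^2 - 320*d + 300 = (d - 5)*(d^5 - 3*d^4 - 17*d^3 + 27*d^2 + 52*d - 60) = (d - 5)^2*(d^4 + 2*d^3 - 7*d^2 - 8*d + 12) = (d - 5)^2*(d + 2)*(d^3 - 7*d + 6) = (d - 5)^2*(d - 2)*(d + 2)*(d^2 + 2*d - 3) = (d - 5)^2*(d - 2)*(d + 2)*(d + 3)*(d - 1)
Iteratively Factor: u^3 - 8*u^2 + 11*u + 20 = (u - 4)*(u^2 - 4*u - 5) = (u - 5)*(u - 4)*(u + 1)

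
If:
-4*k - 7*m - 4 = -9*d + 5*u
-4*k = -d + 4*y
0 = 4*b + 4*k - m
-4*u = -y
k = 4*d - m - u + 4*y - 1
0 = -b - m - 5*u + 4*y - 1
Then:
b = 65/3771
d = -316/3771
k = -71/419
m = -2296/3771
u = 140/3771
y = 560/3771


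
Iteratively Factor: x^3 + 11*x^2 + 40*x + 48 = (x + 4)*(x^2 + 7*x + 12) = (x + 4)^2*(x + 3)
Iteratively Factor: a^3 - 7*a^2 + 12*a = (a - 4)*(a^2 - 3*a) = (a - 4)*(a - 3)*(a)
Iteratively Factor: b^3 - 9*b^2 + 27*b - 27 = (b - 3)*(b^2 - 6*b + 9) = (b - 3)^2*(b - 3)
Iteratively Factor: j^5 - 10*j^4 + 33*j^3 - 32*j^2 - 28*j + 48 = (j - 2)*(j^4 - 8*j^3 + 17*j^2 + 2*j - 24) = (j - 2)*(j + 1)*(j^3 - 9*j^2 + 26*j - 24) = (j - 3)*(j - 2)*(j + 1)*(j^2 - 6*j + 8) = (j - 4)*(j - 3)*(j - 2)*(j + 1)*(j - 2)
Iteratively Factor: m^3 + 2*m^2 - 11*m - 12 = (m - 3)*(m^2 + 5*m + 4) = (m - 3)*(m + 1)*(m + 4)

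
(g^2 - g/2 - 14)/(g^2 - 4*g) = (g + 7/2)/g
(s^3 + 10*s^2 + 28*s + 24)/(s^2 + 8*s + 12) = s + 2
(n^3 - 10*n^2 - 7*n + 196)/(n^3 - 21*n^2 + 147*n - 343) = (n + 4)/(n - 7)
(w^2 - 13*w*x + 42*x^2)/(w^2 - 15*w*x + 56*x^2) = (-w + 6*x)/(-w + 8*x)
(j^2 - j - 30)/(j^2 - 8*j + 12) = (j + 5)/(j - 2)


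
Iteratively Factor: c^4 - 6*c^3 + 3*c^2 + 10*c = (c - 5)*(c^3 - c^2 - 2*c) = (c - 5)*(c + 1)*(c^2 - 2*c) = c*(c - 5)*(c + 1)*(c - 2)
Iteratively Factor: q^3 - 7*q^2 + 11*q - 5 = (q - 5)*(q^2 - 2*q + 1) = (q - 5)*(q - 1)*(q - 1)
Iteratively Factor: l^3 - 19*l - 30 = (l - 5)*(l^2 + 5*l + 6) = (l - 5)*(l + 2)*(l + 3)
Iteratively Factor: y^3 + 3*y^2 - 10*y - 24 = (y + 2)*(y^2 + y - 12) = (y - 3)*(y + 2)*(y + 4)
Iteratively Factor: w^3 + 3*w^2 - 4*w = (w)*(w^2 + 3*w - 4) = w*(w + 4)*(w - 1)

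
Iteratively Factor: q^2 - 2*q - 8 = (q - 4)*(q + 2)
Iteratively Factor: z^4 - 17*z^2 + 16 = (z - 1)*(z^3 + z^2 - 16*z - 16) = (z - 1)*(z + 1)*(z^2 - 16) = (z - 1)*(z + 1)*(z + 4)*(z - 4)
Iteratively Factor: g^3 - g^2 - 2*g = (g - 2)*(g^2 + g) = g*(g - 2)*(g + 1)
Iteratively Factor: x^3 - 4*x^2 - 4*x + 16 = (x - 2)*(x^2 - 2*x - 8) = (x - 2)*(x + 2)*(x - 4)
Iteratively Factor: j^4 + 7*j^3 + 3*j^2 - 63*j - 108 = (j - 3)*(j^3 + 10*j^2 + 33*j + 36) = (j - 3)*(j + 3)*(j^2 + 7*j + 12) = (j - 3)*(j + 3)^2*(j + 4)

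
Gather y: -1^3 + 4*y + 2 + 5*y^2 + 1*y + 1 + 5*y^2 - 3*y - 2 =10*y^2 + 2*y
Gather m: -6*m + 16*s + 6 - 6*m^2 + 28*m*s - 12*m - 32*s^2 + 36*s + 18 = -6*m^2 + m*(28*s - 18) - 32*s^2 + 52*s + 24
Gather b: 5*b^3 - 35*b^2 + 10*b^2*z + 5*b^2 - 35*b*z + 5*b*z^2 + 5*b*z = 5*b^3 + b^2*(10*z - 30) + b*(5*z^2 - 30*z)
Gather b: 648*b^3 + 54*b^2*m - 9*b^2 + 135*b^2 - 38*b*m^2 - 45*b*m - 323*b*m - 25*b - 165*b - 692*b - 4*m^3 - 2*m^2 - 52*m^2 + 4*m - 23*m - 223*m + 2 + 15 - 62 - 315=648*b^3 + b^2*(54*m + 126) + b*(-38*m^2 - 368*m - 882) - 4*m^3 - 54*m^2 - 242*m - 360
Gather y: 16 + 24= 40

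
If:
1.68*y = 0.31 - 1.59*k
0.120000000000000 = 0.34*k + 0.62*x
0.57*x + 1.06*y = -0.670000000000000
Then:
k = 0.74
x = -0.21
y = -0.52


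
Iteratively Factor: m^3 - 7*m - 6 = (m + 1)*(m^2 - m - 6) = (m - 3)*(m + 1)*(m + 2)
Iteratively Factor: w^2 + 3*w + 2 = (w + 1)*(w + 2)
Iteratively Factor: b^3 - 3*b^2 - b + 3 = (b - 3)*(b^2 - 1) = (b - 3)*(b - 1)*(b + 1)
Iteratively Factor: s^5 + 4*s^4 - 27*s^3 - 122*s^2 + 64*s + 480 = (s + 4)*(s^4 - 27*s^2 - 14*s + 120) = (s - 2)*(s + 4)*(s^3 + 2*s^2 - 23*s - 60) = (s - 2)*(s + 3)*(s + 4)*(s^2 - s - 20) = (s - 5)*(s - 2)*(s + 3)*(s + 4)*(s + 4)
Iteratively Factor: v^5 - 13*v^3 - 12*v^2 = (v - 4)*(v^4 + 4*v^3 + 3*v^2) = v*(v - 4)*(v^3 + 4*v^2 + 3*v) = v*(v - 4)*(v + 1)*(v^2 + 3*v) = v*(v - 4)*(v + 1)*(v + 3)*(v)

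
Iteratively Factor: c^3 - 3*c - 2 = (c + 1)*(c^2 - c - 2) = (c + 1)^2*(c - 2)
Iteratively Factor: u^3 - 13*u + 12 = (u + 4)*(u^2 - 4*u + 3) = (u - 1)*(u + 4)*(u - 3)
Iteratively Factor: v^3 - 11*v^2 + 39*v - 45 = (v - 3)*(v^2 - 8*v + 15) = (v - 3)^2*(v - 5)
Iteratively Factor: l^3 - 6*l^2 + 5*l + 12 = (l + 1)*(l^2 - 7*l + 12) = (l - 4)*(l + 1)*(l - 3)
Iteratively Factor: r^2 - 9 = (r - 3)*(r + 3)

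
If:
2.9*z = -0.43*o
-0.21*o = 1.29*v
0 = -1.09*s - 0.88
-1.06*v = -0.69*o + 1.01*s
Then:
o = -0.95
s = -0.81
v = 0.15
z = 0.14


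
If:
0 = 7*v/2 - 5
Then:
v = 10/7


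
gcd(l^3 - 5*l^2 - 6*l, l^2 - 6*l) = l^2 - 6*l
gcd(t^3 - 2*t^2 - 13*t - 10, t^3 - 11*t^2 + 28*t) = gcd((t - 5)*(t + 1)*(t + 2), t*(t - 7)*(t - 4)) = 1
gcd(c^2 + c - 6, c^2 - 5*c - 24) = c + 3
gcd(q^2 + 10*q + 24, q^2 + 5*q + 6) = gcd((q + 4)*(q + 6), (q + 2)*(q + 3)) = 1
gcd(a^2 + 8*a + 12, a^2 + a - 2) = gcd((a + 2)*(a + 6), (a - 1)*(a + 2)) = a + 2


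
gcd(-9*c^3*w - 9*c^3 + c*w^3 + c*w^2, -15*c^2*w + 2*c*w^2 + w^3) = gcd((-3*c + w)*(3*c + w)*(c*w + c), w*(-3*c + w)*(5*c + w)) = -3*c + w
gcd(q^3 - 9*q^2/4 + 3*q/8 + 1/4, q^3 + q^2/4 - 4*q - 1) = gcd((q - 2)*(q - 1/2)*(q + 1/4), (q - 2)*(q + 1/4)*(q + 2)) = q^2 - 7*q/4 - 1/2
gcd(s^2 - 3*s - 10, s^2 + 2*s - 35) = s - 5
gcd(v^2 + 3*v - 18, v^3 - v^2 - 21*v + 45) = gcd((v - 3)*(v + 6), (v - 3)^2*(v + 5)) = v - 3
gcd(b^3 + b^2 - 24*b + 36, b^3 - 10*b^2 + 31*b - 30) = b^2 - 5*b + 6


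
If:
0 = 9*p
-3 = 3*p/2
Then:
No Solution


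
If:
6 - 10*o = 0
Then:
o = 3/5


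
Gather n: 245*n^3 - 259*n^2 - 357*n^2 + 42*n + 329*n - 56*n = 245*n^3 - 616*n^2 + 315*n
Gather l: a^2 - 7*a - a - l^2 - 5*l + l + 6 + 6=a^2 - 8*a - l^2 - 4*l + 12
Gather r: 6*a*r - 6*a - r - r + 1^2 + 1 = -6*a + r*(6*a - 2) + 2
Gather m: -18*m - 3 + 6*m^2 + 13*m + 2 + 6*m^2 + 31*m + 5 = 12*m^2 + 26*m + 4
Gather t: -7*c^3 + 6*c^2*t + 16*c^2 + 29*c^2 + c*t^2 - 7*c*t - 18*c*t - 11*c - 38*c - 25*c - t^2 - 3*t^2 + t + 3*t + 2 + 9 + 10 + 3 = -7*c^3 + 45*c^2 - 74*c + t^2*(c - 4) + t*(6*c^2 - 25*c + 4) + 24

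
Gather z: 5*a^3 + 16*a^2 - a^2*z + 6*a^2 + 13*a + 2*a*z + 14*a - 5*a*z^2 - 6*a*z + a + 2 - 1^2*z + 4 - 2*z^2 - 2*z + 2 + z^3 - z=5*a^3 + 22*a^2 + 28*a + z^3 + z^2*(-5*a - 2) + z*(-a^2 - 4*a - 4) + 8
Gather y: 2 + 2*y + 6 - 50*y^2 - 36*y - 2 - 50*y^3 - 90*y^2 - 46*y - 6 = -50*y^3 - 140*y^2 - 80*y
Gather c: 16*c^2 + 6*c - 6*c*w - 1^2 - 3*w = 16*c^2 + c*(6 - 6*w) - 3*w - 1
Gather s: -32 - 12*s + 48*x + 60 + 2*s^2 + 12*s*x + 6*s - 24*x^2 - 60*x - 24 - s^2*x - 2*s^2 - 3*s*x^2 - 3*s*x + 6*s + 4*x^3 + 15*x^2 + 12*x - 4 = -s^2*x + s*(-3*x^2 + 9*x) + 4*x^3 - 9*x^2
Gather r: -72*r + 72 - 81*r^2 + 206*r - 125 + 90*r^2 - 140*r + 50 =9*r^2 - 6*r - 3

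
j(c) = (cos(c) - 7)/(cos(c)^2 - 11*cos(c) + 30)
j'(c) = (2*sin(c)*cos(c) - 11*sin(c))*(cos(c) - 7)/(cos(c)^2 - 11*cos(c) + 30)^2 - sin(c)/(cos(c)^2 - 11*cos(c) + 30)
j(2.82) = -0.19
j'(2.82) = 0.01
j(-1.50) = -0.24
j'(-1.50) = -0.05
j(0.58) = -0.29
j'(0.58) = 0.04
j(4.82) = -0.24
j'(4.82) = -0.05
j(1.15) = -0.26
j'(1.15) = 0.06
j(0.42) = -0.29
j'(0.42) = 0.03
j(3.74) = -0.20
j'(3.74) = -0.02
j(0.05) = -0.30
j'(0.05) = 0.00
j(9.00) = -0.19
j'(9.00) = 0.01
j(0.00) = -0.30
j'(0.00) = 0.00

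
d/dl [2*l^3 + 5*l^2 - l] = 6*l^2 + 10*l - 1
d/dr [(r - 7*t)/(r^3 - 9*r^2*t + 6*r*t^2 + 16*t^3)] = (r^3 - 9*r^2*t + 6*r*t^2 + 16*t^3 - 3*(r - 7*t)*(r^2 - 6*r*t + 2*t^2))/(r^3 - 9*r^2*t + 6*r*t^2 + 16*t^3)^2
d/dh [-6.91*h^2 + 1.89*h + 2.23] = 1.89 - 13.82*h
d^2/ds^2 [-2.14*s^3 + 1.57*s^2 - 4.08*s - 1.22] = 3.14 - 12.84*s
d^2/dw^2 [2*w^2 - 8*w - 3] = 4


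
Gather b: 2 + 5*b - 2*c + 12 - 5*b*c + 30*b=b*(35 - 5*c) - 2*c + 14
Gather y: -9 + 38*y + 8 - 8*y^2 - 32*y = -8*y^2 + 6*y - 1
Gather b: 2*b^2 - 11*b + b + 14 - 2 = 2*b^2 - 10*b + 12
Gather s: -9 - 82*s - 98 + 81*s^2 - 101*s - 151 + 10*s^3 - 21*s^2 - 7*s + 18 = 10*s^3 + 60*s^2 - 190*s - 240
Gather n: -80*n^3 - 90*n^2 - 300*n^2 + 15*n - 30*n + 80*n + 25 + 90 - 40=-80*n^3 - 390*n^2 + 65*n + 75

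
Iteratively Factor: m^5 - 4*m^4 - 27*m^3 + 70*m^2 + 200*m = (m - 5)*(m^4 + m^3 - 22*m^2 - 40*m) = (m - 5)^2*(m^3 + 6*m^2 + 8*m) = m*(m - 5)^2*(m^2 + 6*m + 8) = m*(m - 5)^2*(m + 2)*(m + 4)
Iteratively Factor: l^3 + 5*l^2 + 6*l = (l)*(l^2 + 5*l + 6) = l*(l + 2)*(l + 3)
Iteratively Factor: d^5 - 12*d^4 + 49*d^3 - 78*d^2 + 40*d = (d - 5)*(d^4 - 7*d^3 + 14*d^2 - 8*d) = (d - 5)*(d - 4)*(d^3 - 3*d^2 + 2*d) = (d - 5)*(d - 4)*(d - 2)*(d^2 - d) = d*(d - 5)*(d - 4)*(d - 2)*(d - 1)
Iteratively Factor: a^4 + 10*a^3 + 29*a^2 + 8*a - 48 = (a + 4)*(a^3 + 6*a^2 + 5*a - 12) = (a + 4)^2*(a^2 + 2*a - 3) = (a - 1)*(a + 4)^2*(a + 3)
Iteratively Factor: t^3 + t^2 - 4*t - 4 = (t + 2)*(t^2 - t - 2) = (t - 2)*(t + 2)*(t + 1)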